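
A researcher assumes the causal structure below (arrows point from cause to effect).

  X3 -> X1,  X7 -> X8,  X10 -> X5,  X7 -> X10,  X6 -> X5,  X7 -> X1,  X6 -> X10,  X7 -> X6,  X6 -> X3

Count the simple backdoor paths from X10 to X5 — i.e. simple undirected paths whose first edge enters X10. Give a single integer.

3

A backdoor path from X10 to X5 is any simple undirected path whose first edge points into X10 (i.e. leaves X10 via a parent).
Parents of X10: {X6, X7}.
Enumerating:
  P1: X10 <- X7 -> X6 -> X5
  P2: X10 <- X7 -> X1 <- X3 <- X6 -> X5
  P3: X10 <- X6 -> X5
That exhausts the simple backdoor paths. Count: 3.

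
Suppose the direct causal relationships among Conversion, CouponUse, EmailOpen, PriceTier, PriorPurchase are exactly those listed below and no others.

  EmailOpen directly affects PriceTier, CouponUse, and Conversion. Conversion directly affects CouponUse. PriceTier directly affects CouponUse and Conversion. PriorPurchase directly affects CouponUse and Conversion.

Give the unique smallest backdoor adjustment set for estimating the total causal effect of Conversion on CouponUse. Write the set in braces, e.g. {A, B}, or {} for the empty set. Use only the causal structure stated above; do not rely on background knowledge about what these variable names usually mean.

Variables eligible for adjustment (non-descendants of Conversion, excluding Conversion and CouponUse): {EmailOpen, PriceTier, PriorPurchase}.
Backdoor paths from Conversion to CouponUse:
  P1: Conversion <- PriorPurchase -> CouponUse
  P2: Conversion <- EmailOpen -> PriceTier -> CouponUse
  P3: Conversion <- EmailOpen -> CouponUse
  P4: Conversion <- PriceTier <- EmailOpen -> CouponUse
  P5: Conversion <- PriceTier -> CouponUse
The empty set is not sufficient: P1 (Conversion <- PriorPurchase -> CouponUse) has no collider blocking it and no conditioned non-collider, so it is open.
Try {EmailOpen, PriceTier, PriorPurchase}:
  P1: blocked at fork node PriorPurchase ∈ conditioning set.
  P2: blocked at fork node EmailOpen ∈ conditioning set.
  P3: blocked at fork node EmailOpen ∈ conditioning set.
  P4: blocked at chain node PriceTier ∈ conditioning set.
  P5: blocked at fork node PriceTier ∈ conditioning set.
{EmailOpen, PriceTier, PriorPurchase} contains no descendant of Conversion and blocks every backdoor path.
Every element of {EmailOpen, PriceTier, PriorPurchase} is needed (dropping EmailOpen leaves P3 open; dropping PriceTier leaves P5 open; dropping PriorPurchase leaves P1 open), so no proper subset is valid.
Among all size-3 subsets of the eligible variables, only {EmailOpen, PriceTier, PriorPurchase} blocks every backdoor path, so it is the unique smallest valid adjustment set.

{EmailOpen, PriceTier, PriorPurchase}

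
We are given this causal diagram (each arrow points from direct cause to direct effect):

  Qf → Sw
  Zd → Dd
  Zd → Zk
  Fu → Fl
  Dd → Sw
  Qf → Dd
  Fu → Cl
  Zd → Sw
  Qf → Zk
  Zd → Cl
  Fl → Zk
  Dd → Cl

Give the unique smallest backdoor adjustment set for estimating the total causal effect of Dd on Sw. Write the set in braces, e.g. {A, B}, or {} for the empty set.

Variables eligible for adjustment (non-descendants of Dd, excluding Dd and Sw): {Fl, Fu, Qf, Zd, Zk}.
Backdoor paths from Dd to Sw:
  P1: Dd <- Qf -> Zk <- Fl <- Fu -> Cl <- Zd -> Sw
  P2: Dd <- Qf -> Zk <- Zd -> Sw
  P3: Dd <- Qf -> Sw
  P4: Dd <- Zd -> Cl <- Fu -> Fl -> Zk <- Qf -> Sw
  P5: Dd <- Zd -> Zk <- Qf -> Sw
  P6: Dd <- Zd -> Sw
The empty set is not sufficient: P3 (Dd <- Qf -> Sw) has no collider blocking it and no conditioned non-collider, so it is open.
Try {Qf, Zd}:
  P1: blocked at fork node Qf ∈ conditioning set.
  P2: blocked at fork node Qf ∈ conditioning set.
  P3: blocked at fork node Qf ∈ conditioning set.
  P4: blocked at fork node Zd ∈ conditioning set.
  P5: blocked at fork node Zd ∈ conditioning set.
  P6: blocked at fork node Zd ∈ conditioning set.
{Qf, Zd} contains no descendant of Dd and blocks every backdoor path.
Every element of {Qf, Zd} is needed (dropping Qf leaves P3 open; dropping Zd leaves P6 open), so no proper subset is valid.
Among all size-2 subsets of the eligible variables, only {Qf, Zd} blocks every backdoor path, so it is the unique smallest valid adjustment set.

{Qf, Zd}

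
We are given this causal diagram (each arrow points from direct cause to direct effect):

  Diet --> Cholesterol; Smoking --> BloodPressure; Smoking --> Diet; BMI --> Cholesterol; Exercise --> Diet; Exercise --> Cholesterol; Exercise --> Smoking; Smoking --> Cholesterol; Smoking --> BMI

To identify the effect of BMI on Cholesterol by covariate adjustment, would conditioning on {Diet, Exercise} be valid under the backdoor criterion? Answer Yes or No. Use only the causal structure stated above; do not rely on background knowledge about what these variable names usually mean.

Backdoor paths from BMI to Cholesterol (paths whose first edge points into BMI):
  P1: BMI <- Smoking <- Exercise -> Diet -> Cholesterol
  P2: BMI <- Smoking <- Exercise -> Cholesterol
  P3: BMI <- Smoking -> Diet <- Exercise -> Cholesterol
  P4: BMI <- Smoking -> Diet -> Cholesterol
  P5: BMI <- Smoking -> Cholesterol
Condition 1 (no descendant of BMI in the set): holds — descendants of BMI are {Cholesterol}; none are in {Diet, Exercise}.
Condition 2 (every backdoor path blocked by {Diet, Exercise}):
  P1: blocked at fork node Exercise ∈ conditioning set.
  P2: blocked at fork node Exercise ∈ conditioning set.
  P3: blocked at fork node Exercise ∈ conditioning set.
  P4: blocked at chain node Diet ∈ conditioning set.
  P5: open — no interior node is in the conditioning set.
{Diet, Exercise} does not satisfy the backdoor criterion.

No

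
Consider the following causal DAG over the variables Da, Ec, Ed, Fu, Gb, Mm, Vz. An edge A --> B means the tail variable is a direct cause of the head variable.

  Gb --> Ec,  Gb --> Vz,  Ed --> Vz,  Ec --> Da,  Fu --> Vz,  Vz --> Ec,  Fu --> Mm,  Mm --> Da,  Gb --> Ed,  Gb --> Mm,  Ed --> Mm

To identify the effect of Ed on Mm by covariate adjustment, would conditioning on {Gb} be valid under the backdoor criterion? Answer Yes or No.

Yes

Backdoor paths from Ed to Mm (paths whose first edge points into Ed):
  P1: Ed <- Gb -> Vz <- Fu -> Mm
  P2: Ed <- Gb -> Vz -> Ec -> Da <- Mm
  P3: Ed <- Gb -> Mm
  P4: Ed <- Gb -> Ec <- Vz <- Fu -> Mm
  P5: Ed <- Gb -> Ec -> Da <- Mm
Condition 1 (no descendant of Ed in the set): holds — descendants of Ed are {Da, Ec, Mm, Vz}; none are in {Gb}.
Condition 2 (every backdoor path blocked by {Gb}):
  P1: blocked at fork node Gb ∈ conditioning set.
  P2: blocked at fork node Gb ∈ conditioning set.
  P3: blocked at fork node Gb ∈ conditioning set.
  P4: blocked at fork node Gb ∈ conditioning set.
  P5: blocked at fork node Gb ∈ conditioning set.
{Gb} satisfies the backdoor criterion.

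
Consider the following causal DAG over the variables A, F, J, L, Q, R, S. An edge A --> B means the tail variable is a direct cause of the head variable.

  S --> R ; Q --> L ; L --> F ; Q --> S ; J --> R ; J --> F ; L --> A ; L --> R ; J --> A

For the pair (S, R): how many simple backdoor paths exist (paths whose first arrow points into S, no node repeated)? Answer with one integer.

A backdoor path from S to R is any simple undirected path whose first edge points into S (i.e. leaves S via a parent).
Parents of S: {Q}.
Enumerating:
  P1: S <- Q -> L -> F <- J -> R
  P2: S <- Q -> L -> R
  P3: S <- Q -> L -> A <- J -> R
That exhausts the simple backdoor paths. Count: 3.

3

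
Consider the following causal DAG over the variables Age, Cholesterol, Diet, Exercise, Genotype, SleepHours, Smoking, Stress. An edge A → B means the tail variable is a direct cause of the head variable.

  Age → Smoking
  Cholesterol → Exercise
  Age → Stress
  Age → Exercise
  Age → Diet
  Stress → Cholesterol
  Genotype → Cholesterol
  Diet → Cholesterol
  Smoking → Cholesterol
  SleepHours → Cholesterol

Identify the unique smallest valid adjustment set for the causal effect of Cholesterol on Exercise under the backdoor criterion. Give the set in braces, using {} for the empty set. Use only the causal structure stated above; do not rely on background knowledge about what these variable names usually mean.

{Age}

Variables eligible for adjustment (non-descendants of Cholesterol, excluding Cholesterol and Exercise): {Age, Diet, Genotype, SleepHours, Smoking, Stress}.
Backdoor paths from Cholesterol to Exercise:
  P1: Cholesterol <- Stress <- Age -> Exercise
  P2: Cholesterol <- Smoking <- Age -> Exercise
  P3: Cholesterol <- Diet <- Age -> Exercise
The empty set is not sufficient: P1 (Cholesterol <- Stress <- Age -> Exercise) has no collider blocking it and no conditioned non-collider, so it is open.
Try {Age}:
  P1: blocked at fork node Age ∈ conditioning set.
  P2: blocked at fork node Age ∈ conditioning set.
  P3: blocked at fork node Age ∈ conditioning set.
{Age} contains no descendant of Cholesterol and blocks every backdoor path.
No other singleton works — e.g. {SleepHours} leaves P1 open — so {Age} is the unique smallest valid adjustment set.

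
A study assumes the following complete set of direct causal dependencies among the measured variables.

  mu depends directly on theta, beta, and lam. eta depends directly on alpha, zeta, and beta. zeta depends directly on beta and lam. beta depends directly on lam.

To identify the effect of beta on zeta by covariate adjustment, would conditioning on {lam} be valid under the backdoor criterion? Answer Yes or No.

Yes

Backdoor paths from beta to zeta (paths whose first edge points into beta):
  P1: beta <- lam -> zeta
Condition 1 (no descendant of beta in the set): holds — descendants of beta are {eta, mu, zeta}; none are in {lam}.
Condition 2 (every backdoor path blocked by {lam}):
  P1: blocked at fork node lam ∈ conditioning set.
{lam} satisfies the backdoor criterion.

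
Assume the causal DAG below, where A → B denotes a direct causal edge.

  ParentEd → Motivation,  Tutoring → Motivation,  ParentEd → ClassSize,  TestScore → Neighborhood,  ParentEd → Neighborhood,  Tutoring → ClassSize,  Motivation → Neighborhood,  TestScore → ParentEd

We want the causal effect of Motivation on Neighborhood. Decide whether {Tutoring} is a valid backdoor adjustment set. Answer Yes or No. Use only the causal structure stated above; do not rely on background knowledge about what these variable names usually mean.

Backdoor paths from Motivation to Neighborhood (paths whose first edge points into Motivation):
  P1: Motivation <- ParentEd <- TestScore -> Neighborhood
  P2: Motivation <- ParentEd -> Neighborhood
  P3: Motivation <- Tutoring -> ClassSize <- ParentEd <- TestScore -> Neighborhood
  P4: Motivation <- Tutoring -> ClassSize <- ParentEd -> Neighborhood
Condition 1 (no descendant of Motivation in the set): holds — descendants of Motivation are {Neighborhood}; none are in {Tutoring}.
Condition 2 (every backdoor path blocked by {Tutoring}):
  P1: open — no interior node is in the conditioning set.
  P2: open — no interior node is in the conditioning set.
  P3: blocked at fork node Tutoring ∈ conditioning set.
  P4: blocked at fork node Tutoring ∈ conditioning set.
{Tutoring} does not satisfy the backdoor criterion.

No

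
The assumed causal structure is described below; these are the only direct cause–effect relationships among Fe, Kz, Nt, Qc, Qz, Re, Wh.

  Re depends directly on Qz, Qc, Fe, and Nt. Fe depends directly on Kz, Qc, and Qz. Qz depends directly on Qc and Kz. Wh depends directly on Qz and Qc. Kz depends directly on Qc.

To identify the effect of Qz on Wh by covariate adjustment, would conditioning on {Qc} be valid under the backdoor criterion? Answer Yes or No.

Backdoor paths from Qz to Wh (paths whose first edge points into Qz):
  P1: Qz <- Qc -> Wh
  P2: Qz <- Kz <- Qc -> Wh
  P3: Qz <- Kz -> Fe <- Qc -> Wh
  P4: Qz <- Kz -> Fe -> Re <- Qc -> Wh
Condition 1 (no descendant of Qz in the set): holds — descendants of Qz are {Fe, Re, Wh}; none are in {Qc}.
Condition 2 (every backdoor path blocked by {Qc}):
  P1: blocked at fork node Qc ∈ conditioning set.
  P2: blocked at fork node Qc ∈ conditioning set.
  P3: blocked at collider Fe (neither it nor any descendant is in the conditioning set).
  P4: blocked at collider Re (neither it nor any descendant is in the conditioning set).
{Qc} satisfies the backdoor criterion.

Yes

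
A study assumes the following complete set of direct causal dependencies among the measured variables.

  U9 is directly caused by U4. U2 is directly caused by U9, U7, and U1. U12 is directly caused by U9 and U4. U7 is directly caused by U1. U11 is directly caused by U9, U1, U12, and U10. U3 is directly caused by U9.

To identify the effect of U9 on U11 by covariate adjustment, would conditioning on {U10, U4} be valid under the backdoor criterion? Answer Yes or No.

Yes

Backdoor paths from U9 to U11 (paths whose first edge points into U9):
  P1: U9 <- U4 -> U12 -> U11
Condition 1 (no descendant of U9 in the set): holds — descendants of U9 are {U11, U12, U2, U3}; none are in {U10, U4}.
Condition 2 (every backdoor path blocked by {U10, U4}):
  P1: blocked at fork node U4 ∈ conditioning set.
{U10, U4} satisfies the backdoor criterion.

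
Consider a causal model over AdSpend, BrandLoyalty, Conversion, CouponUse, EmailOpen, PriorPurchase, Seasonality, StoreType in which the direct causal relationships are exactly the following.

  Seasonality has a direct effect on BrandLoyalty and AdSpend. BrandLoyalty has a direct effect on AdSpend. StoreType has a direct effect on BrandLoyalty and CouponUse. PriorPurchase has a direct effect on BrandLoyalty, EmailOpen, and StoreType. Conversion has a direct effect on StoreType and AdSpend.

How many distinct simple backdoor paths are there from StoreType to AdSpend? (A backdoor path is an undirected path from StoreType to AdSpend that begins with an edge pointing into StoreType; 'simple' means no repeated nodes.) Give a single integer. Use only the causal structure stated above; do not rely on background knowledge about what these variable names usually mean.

A backdoor path from StoreType to AdSpend is any simple undirected path whose first edge points into StoreType (i.e. leaves StoreType via a parent).
Parents of StoreType: {Conversion, PriorPurchase}.
Enumerating:
  P1: StoreType <- Conversion -> AdSpend
  P2: StoreType <- PriorPurchase -> BrandLoyalty <- Seasonality -> AdSpend
  P3: StoreType <- PriorPurchase -> BrandLoyalty -> AdSpend
That exhausts the simple backdoor paths. Count: 3.

3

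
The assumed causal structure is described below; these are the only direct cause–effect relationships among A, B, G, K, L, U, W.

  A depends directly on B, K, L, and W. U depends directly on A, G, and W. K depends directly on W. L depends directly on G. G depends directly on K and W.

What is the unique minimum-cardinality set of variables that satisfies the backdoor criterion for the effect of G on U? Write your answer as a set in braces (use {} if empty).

{K, W}

Variables eligible for adjustment (non-descendants of G, excluding G and U): {B, K, W}.
Backdoor paths from G to U:
  P1: G <- W -> K -> A -> U
  P2: G <- W -> A -> U
  P3: G <- W -> U
  P4: G <- K <- W -> A -> U
  P5: G <- K <- W -> U
  P6: G <- K -> A <- W -> U
  P7: G <- K -> A -> U
The empty set is not sufficient: P1 (G <- W -> K -> A -> U) has no collider blocking it and no conditioned non-collider, so it is open.
Try {K, W}:
  P1: blocked at fork node W ∈ conditioning set.
  P2: blocked at fork node W ∈ conditioning set.
  P3: blocked at fork node W ∈ conditioning set.
  P4: blocked at chain node K ∈ conditioning set.
  P5: blocked at chain node K ∈ conditioning set.
  P6: blocked at fork node K ∈ conditioning set.
  P7: blocked at fork node K ∈ conditioning set.
{K, W} contains no descendant of G and blocks every backdoor path.
Every element of {K, W} is needed (dropping K leaves P7 open; dropping W leaves P2 open), so no proper subset is valid.
Among all size-2 subsets of the eligible variables, only {K, W} blocks every backdoor path, so it is the unique smallest valid adjustment set.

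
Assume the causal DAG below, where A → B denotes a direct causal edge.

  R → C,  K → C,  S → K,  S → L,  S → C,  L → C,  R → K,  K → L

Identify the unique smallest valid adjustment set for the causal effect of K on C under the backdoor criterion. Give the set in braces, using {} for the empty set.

{R, S}

Variables eligible for adjustment (non-descendants of K, excluding K and C): {R, S}.
Backdoor paths from K to C:
  P1: K <- R -> C
  P2: K <- S -> L -> C
  P3: K <- S -> C
The empty set is not sufficient: P1 (K <- R -> C) has no collider blocking it and no conditioned non-collider, so it is open.
Try {R, S}:
  P1: blocked at fork node R ∈ conditioning set.
  P2: blocked at fork node S ∈ conditioning set.
  P3: blocked at fork node S ∈ conditioning set.
{R, S} contains no descendant of K and blocks every backdoor path.
Every element of {R, S} is needed (dropping R leaves P1 open; dropping S leaves P2 open), so no proper subset is valid.
Among all size-2 subsets of the eligible variables, only {R, S} blocks every backdoor path, so it is the unique smallest valid adjustment set.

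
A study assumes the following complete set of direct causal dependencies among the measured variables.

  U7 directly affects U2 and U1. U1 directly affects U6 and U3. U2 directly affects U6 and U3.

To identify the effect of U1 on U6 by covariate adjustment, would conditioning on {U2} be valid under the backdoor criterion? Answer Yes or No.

Backdoor paths from U1 to U6 (paths whose first edge points into U1):
  P1: U1 <- U7 -> U2 -> U6
Condition 1 (no descendant of U1 in the set): holds — descendants of U1 are {U3, U6}; none are in {U2}.
Condition 2 (every backdoor path blocked by {U2}):
  P1: blocked at chain node U2 ∈ conditioning set.
{U2} satisfies the backdoor criterion.

Yes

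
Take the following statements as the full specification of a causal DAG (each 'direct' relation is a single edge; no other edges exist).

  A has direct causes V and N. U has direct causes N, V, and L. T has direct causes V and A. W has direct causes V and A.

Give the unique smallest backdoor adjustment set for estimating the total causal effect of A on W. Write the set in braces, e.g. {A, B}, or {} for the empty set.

{V}

Variables eligible for adjustment (non-descendants of A, excluding A and W): {L, N, U, V}.
Backdoor paths from A to W:
  P1: A <- V -> W
  P2: A <- N -> U <- V -> W
The empty set is not sufficient: P1 (A <- V -> W) has no collider blocking it and no conditioned non-collider, so it is open.
Try {V}:
  P1: blocked at fork node V ∈ conditioning set.
  P2: blocked at collider U (neither it nor any descendant is in the conditioning set).
{V} contains no descendant of A and blocks every backdoor path.
No other singleton works — e.g. {N} leaves P1 open — so {V} is the unique smallest valid adjustment set.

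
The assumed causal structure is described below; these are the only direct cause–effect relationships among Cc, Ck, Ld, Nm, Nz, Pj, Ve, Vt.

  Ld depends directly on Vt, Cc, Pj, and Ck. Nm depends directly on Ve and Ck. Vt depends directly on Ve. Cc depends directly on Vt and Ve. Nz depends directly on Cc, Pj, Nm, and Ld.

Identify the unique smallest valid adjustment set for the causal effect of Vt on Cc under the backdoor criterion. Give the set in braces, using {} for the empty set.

{Ve}

Variables eligible for adjustment (non-descendants of Vt, excluding Vt and Cc): {Ck, Nm, Pj, Ve}.
Backdoor paths from Vt to Cc:
  P1: Vt <- Ve -> Cc
  P2: Vt <- Ve -> Nm <- Ck -> Ld <- Pj -> Nz <- Cc
  P3: Vt <- Ve -> Nm <- Ck -> Ld <- Cc
  P4: Vt <- Ve -> Nm <- Ck -> Ld -> Nz <- Cc
  P5: Vt <- Ve -> Nm -> Nz <- Pj -> Ld <- Cc
  P6: Vt <- Ve -> Nm -> Nz <- Cc
  P7: Vt <- Ve -> Nm -> Nz <- Ld <- Cc
The empty set is not sufficient: P1 (Vt <- Ve -> Cc) has no collider blocking it and no conditioned non-collider, so it is open.
Try {Ve}:
  P1: blocked at fork node Ve ∈ conditioning set.
  P2: blocked at fork node Ve ∈ conditioning set.
  P3: blocked at fork node Ve ∈ conditioning set.
  P4: blocked at fork node Ve ∈ conditioning set.
  P5: blocked at fork node Ve ∈ conditioning set.
  P6: blocked at fork node Ve ∈ conditioning set.
  P7: blocked at fork node Ve ∈ conditioning set.
{Ve} contains no descendant of Vt and blocks every backdoor path.
No other singleton works — e.g. {Pj} leaves P1 open — so {Ve} is the unique smallest valid adjustment set.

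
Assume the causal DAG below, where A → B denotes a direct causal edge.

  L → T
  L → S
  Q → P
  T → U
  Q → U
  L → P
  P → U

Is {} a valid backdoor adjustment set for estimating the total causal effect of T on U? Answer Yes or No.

No

Backdoor paths from T to U (paths whose first edge points into T):
  P1: T <- L -> P <- Q -> U
  P2: T <- L -> P -> U
Condition 1 (no descendant of T in the set): holds — descendants of T are {U}; none are in {}.
Condition 2 (every backdoor path blocked by {}):
  P1: blocked at collider P (neither it nor any descendant is in the conditioning set).
  P2: open — no interior node is in the conditioning set.
{} does not satisfy the backdoor criterion.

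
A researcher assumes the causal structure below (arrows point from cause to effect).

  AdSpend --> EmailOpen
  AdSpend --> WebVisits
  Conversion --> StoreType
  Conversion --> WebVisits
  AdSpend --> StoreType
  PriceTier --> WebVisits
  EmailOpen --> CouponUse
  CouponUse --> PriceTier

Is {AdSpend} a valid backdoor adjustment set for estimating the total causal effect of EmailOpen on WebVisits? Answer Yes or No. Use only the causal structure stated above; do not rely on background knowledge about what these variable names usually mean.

Yes

Backdoor paths from EmailOpen to WebVisits (paths whose first edge points into EmailOpen):
  P1: EmailOpen <- AdSpend -> WebVisits
  P2: EmailOpen <- AdSpend -> StoreType <- Conversion -> WebVisits
Condition 1 (no descendant of EmailOpen in the set): holds — descendants of EmailOpen are {CouponUse, PriceTier, WebVisits}; none are in {AdSpend}.
Condition 2 (every backdoor path blocked by {AdSpend}):
  P1: blocked at fork node AdSpend ∈ conditioning set.
  P2: blocked at fork node AdSpend ∈ conditioning set.
{AdSpend} satisfies the backdoor criterion.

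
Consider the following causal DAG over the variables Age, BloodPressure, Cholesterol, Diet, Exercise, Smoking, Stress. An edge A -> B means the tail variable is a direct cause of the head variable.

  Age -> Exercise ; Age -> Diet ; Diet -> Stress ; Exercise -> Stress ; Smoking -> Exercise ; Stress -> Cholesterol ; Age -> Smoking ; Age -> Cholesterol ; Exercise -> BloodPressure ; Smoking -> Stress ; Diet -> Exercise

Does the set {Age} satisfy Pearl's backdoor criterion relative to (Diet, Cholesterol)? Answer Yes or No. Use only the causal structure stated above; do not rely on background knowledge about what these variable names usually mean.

Backdoor paths from Diet to Cholesterol (paths whose first edge points into Diet):
  P1: Diet <- Age -> Smoking -> Exercise -> Stress -> Cholesterol
  P2: Diet <- Age -> Smoking -> Stress -> Cholesterol
  P3: Diet <- Age -> Exercise <- Smoking -> Stress -> Cholesterol
  P4: Diet <- Age -> Exercise -> Stress -> Cholesterol
  P5: Diet <- Age -> Cholesterol
Condition 1 (no descendant of Diet in the set): holds — descendants of Diet are {BloodPressure, Cholesterol, Exercise, Stress}; none are in {Age}.
Condition 2 (every backdoor path blocked by {Age}):
  P1: blocked at fork node Age ∈ conditioning set.
  P2: blocked at fork node Age ∈ conditioning set.
  P3: blocked at fork node Age ∈ conditioning set.
  P4: blocked at fork node Age ∈ conditioning set.
  P5: blocked at fork node Age ∈ conditioning set.
{Age} satisfies the backdoor criterion.

Yes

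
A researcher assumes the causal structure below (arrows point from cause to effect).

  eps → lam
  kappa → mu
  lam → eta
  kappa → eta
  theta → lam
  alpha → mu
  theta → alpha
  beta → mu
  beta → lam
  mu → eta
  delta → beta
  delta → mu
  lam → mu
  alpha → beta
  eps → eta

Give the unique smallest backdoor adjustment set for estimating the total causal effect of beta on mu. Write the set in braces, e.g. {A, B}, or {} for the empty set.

Variables eligible for adjustment (non-descendants of beta, excluding beta and mu): {alpha, delta, eps, kappa, theta}.
Backdoor paths from beta to mu:
  P1: beta <- alpha <- theta -> lam <- eps -> eta <- kappa -> mu
  P2: beta <- alpha <- theta -> lam <- eps -> eta <- mu
  P3: beta <- alpha <- theta -> lam -> mu
  P4: beta <- alpha <- theta -> lam -> eta <- kappa -> mu
  P5: beta <- alpha <- theta -> lam -> eta <- mu
  P6: beta <- alpha -> mu
  P7: beta <- delta -> mu
The empty set is not sufficient: P3 (beta <- alpha <- theta -> lam -> mu) has no collider blocking it and no conditioned non-collider, so it is open.
Try {alpha, delta}:
  P1: blocked at chain node alpha ∈ conditioning set.
  P2: blocked at chain node alpha ∈ conditioning set.
  P3: blocked at chain node alpha ∈ conditioning set.
  P4: blocked at chain node alpha ∈ conditioning set.
  P5: blocked at chain node alpha ∈ conditioning set.
  P6: blocked at fork node alpha ∈ conditioning set.
  P7: blocked at fork node delta ∈ conditioning set.
{alpha, delta} contains no descendant of beta and blocks every backdoor path.
Every element of {alpha, delta} is needed (dropping alpha leaves P3 open; dropping delta leaves P7 open), so no proper subset is valid.
Among all size-2 subsets of the eligible variables, only {alpha, delta} blocks every backdoor path, so it is the unique smallest valid adjustment set.

{alpha, delta}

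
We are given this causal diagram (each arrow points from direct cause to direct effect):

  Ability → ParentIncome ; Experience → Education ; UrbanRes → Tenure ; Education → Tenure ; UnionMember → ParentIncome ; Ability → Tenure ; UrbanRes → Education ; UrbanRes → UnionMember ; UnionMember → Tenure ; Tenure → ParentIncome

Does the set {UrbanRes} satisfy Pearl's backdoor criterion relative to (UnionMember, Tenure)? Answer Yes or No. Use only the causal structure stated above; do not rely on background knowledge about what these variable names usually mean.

Yes

Backdoor paths from UnionMember to Tenure (paths whose first edge points into UnionMember):
  P1: UnionMember <- UrbanRes -> Education -> Tenure
  P2: UnionMember <- UrbanRes -> Tenure
Condition 1 (no descendant of UnionMember in the set): holds — descendants of UnionMember are {ParentIncome, Tenure}; none are in {UrbanRes}.
Condition 2 (every backdoor path blocked by {UrbanRes}):
  P1: blocked at fork node UrbanRes ∈ conditioning set.
  P2: blocked at fork node UrbanRes ∈ conditioning set.
{UrbanRes} satisfies the backdoor criterion.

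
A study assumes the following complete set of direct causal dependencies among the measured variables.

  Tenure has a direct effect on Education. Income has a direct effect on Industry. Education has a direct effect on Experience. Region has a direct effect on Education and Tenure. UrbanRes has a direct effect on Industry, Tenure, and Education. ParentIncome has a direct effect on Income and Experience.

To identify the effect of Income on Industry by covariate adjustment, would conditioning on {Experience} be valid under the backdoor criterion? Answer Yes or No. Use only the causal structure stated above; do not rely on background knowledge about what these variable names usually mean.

No

Backdoor paths from Income to Industry (paths whose first edge points into Income):
  P1: Income <- ParentIncome -> Experience <- Education <- Region -> Tenure <- UrbanRes -> Industry
  P2: Income <- ParentIncome -> Experience <- Education <- UrbanRes -> Industry
  P3: Income <- ParentIncome -> Experience <- Education <- Tenure <- UrbanRes -> Industry
Condition 1 (no descendant of Income in the set): holds — descendants of Income are {Industry}; none are in {Experience}.
Condition 2 (every backdoor path blocked by {Experience}):
  P1: open — collider(s) Experience, Tenure are conditioned on (or have a conditioned descendant) and no non-collider on the path is in the set.
  P2: open — collider(s) Experience are conditioned on (or have a conditioned descendant) and no non-collider on the path is in the set.
  P3: open — collider(s) Experience are conditioned on (or have a conditioned descendant) and no non-collider on the path is in the set.
{Experience} does not satisfy the backdoor criterion.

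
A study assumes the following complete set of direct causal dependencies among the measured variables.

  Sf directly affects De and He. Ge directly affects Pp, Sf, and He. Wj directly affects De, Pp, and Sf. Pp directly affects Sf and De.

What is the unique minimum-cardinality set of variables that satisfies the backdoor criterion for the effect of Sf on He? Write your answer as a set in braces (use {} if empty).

{Ge}

Variables eligible for adjustment (non-descendants of Sf, excluding Sf and He): {Ge, Pp, Wj}.
Backdoor paths from Sf to He:
  P1: Sf <- Ge -> He
  P2: Sf <- Wj -> Pp <- Ge -> He
  P3: Sf <- Wj -> De <- Pp <- Ge -> He
  P4: Sf <- Pp <- Ge -> He
The empty set is not sufficient: P1 (Sf <- Ge -> He) has no collider blocking it and no conditioned non-collider, so it is open.
Try {Ge}:
  P1: blocked at fork node Ge ∈ conditioning set.
  P2: blocked at collider Pp (neither it nor any descendant is in the conditioning set).
  P3: blocked at collider De (neither it nor any descendant is in the conditioning set).
  P4: blocked at fork node Ge ∈ conditioning set.
{Ge} contains no descendant of Sf and blocks every backdoor path.
No other singleton works — e.g. {Wj} leaves P1 open — so {Ge} is the unique smallest valid adjustment set.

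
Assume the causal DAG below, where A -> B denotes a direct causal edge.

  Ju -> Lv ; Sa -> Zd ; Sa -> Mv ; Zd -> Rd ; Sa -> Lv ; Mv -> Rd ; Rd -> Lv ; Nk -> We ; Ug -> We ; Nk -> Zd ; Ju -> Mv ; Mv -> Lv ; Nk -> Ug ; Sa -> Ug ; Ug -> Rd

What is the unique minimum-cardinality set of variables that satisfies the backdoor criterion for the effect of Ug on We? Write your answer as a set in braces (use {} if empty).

Variables eligible for adjustment (non-descendants of Ug, excluding Ug and We): {Ju, Mv, Nk, Sa, Zd}.
Backdoor paths from Ug to We:
  P1: Ug <- Nk -> We
  P2: Ug <- Sa -> Mv <- Ju -> Lv <- Rd <- Zd <- Nk -> We
  P3: Ug <- Sa -> Mv -> Rd <- Zd <- Nk -> We
  P4: Ug <- Sa -> Mv -> Lv <- Rd <- Zd <- Nk -> We
  P5: Ug <- Sa -> Zd <- Nk -> We
  P6: Ug <- Sa -> Lv <- Ju -> Mv -> Rd <- Zd <- Nk -> We
  P7: Ug <- Sa -> Lv <- Mv -> Rd <- Zd <- Nk -> We
  P8: Ug <- Sa -> Lv <- Rd <- Zd <- Nk -> We
The empty set is not sufficient: P1 (Ug <- Nk -> We) has no collider blocking it and no conditioned non-collider, so it is open.
Try {Nk}:
  P1: blocked at fork node Nk ∈ conditioning set.
  P2: blocked at collider Mv (neither it nor any descendant is in the conditioning set).
  P3: blocked at collider Rd (neither it nor any descendant is in the conditioning set).
  P4: blocked at collider Lv (neither it nor any descendant is in the conditioning set).
  P5: blocked at collider Zd (neither it nor any descendant is in the conditioning set).
  P6: blocked at collider Lv (neither it nor any descendant is in the conditioning set).
  P7: blocked at collider Lv (neither it nor any descendant is in the conditioning set).
  P8: blocked at collider Lv (neither it nor any descendant is in the conditioning set).
{Nk} contains no descendant of Ug and blocks every backdoor path.
No other singleton works — e.g. {Ju} leaves P1 open — so {Nk} is the unique smallest valid adjustment set.

{Nk}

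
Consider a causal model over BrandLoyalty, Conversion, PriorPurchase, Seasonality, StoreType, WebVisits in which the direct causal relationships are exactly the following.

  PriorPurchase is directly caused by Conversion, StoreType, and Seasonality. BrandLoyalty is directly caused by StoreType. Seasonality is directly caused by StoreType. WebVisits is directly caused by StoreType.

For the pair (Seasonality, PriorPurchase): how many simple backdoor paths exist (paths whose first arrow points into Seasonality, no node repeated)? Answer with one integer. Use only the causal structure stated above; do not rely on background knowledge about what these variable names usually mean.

A backdoor path from Seasonality to PriorPurchase is any simple undirected path whose first edge points into Seasonality (i.e. leaves Seasonality via a parent).
Parents of Seasonality: {StoreType}.
Enumerating:
  P1: Seasonality <- StoreType -> PriorPurchase
That exhausts the simple backdoor paths. Count: 1.

1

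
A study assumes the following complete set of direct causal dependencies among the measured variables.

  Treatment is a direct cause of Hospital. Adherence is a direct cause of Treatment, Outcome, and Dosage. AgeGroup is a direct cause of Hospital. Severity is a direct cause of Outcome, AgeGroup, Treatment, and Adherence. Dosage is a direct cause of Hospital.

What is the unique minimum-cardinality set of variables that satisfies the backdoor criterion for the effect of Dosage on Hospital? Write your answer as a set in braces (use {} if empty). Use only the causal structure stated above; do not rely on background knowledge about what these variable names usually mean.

Variables eligible for adjustment (non-descendants of Dosage, excluding Dosage and Hospital): {Adherence, AgeGroup, Outcome, Severity, Treatment}.
Backdoor paths from Dosage to Hospital:
  P1: Dosage <- Adherence <- Severity -> Treatment -> Hospital
  P2: Dosage <- Adherence <- Severity -> AgeGroup -> Hospital
  P3: Dosage <- Adherence -> Treatment <- Severity -> AgeGroup -> Hospital
  P4: Dosage <- Adherence -> Treatment -> Hospital
  P5: Dosage <- Adherence -> Outcome <- Severity -> Treatment -> Hospital
  P6: Dosage <- Adherence -> Outcome <- Severity -> AgeGroup -> Hospital
The empty set is not sufficient: P1 (Dosage <- Adherence <- Severity -> Treatment -> Hospital) has no collider blocking it and no conditioned non-collider, so it is open.
Try {Adherence}:
  P1: blocked at chain node Adherence ∈ conditioning set.
  P2: blocked at chain node Adherence ∈ conditioning set.
  P3: blocked at fork node Adherence ∈ conditioning set.
  P4: blocked at fork node Adherence ∈ conditioning set.
  P5: blocked at fork node Adherence ∈ conditioning set.
  P6: blocked at fork node Adherence ∈ conditioning set.
{Adherence} contains no descendant of Dosage and blocks every backdoor path.
No other singleton works — e.g. {Severity} leaves P4 open — so {Adherence} is the unique smallest valid adjustment set.

{Adherence}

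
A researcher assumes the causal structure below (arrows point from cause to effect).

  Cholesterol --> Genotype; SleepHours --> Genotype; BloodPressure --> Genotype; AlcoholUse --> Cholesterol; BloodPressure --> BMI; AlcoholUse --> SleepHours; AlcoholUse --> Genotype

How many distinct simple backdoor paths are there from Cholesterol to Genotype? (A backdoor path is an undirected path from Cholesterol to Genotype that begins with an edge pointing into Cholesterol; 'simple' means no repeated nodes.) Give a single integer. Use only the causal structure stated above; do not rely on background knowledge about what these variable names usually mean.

A backdoor path from Cholesterol to Genotype is any simple undirected path whose first edge points into Cholesterol (i.e. leaves Cholesterol via a parent).
Parents of Cholesterol: {AlcoholUse}.
Enumerating:
  P1: Cholesterol <- AlcoholUse -> SleepHours -> Genotype
  P2: Cholesterol <- AlcoholUse -> Genotype
That exhausts the simple backdoor paths. Count: 2.

2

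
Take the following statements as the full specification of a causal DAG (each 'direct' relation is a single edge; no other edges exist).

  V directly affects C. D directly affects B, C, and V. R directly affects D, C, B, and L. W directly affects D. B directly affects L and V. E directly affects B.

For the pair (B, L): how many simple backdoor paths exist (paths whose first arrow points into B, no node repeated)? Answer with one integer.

A backdoor path from B to L is any simple undirected path whose first edge points into B (i.e. leaves B via a parent).
Parents of B: {D, E, R}.
Enumerating:
  P1: B <- R -> L
  P2: B <- D <- R -> L
  P3: B <- D -> V -> C <- R -> L
  P4: B <- D -> C <- R -> L
That exhausts the simple backdoor paths. Count: 4.

4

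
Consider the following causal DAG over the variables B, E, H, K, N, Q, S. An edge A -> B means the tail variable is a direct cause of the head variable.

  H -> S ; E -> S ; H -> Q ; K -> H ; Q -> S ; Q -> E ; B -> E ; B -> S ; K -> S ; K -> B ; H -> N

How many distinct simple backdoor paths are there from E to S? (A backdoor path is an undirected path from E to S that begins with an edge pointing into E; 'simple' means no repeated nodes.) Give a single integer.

8

A backdoor path from E to S is any simple undirected path whose first edge points into E (i.e. leaves E via a parent).
Parents of E: {B, Q}.
Enumerating:
  P1: E <- B <- K -> H -> Q -> S
  P2: E <- B <- K -> H -> S
  P3: E <- B <- K -> S
  P4: E <- B -> S
  P5: E <- Q <- H <- K -> B -> S
  P6: E <- Q <- H <- K -> S
  P7: E <- Q <- H -> S
  P8: E <- Q -> S
That exhausts the simple backdoor paths. Count: 8.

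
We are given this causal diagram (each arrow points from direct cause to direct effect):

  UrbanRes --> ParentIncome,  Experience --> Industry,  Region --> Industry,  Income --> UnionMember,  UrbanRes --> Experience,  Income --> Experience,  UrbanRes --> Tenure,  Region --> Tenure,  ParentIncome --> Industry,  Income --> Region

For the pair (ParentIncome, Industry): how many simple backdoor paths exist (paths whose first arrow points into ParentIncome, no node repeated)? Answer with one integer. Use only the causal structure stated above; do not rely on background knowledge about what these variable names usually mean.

A backdoor path from ParentIncome to Industry is any simple undirected path whose first edge points into ParentIncome (i.e. leaves ParentIncome via a parent).
Parents of ParentIncome: {UrbanRes}.
Enumerating:
  P1: ParentIncome <- UrbanRes -> Tenure <- Region <- Income -> Experience -> Industry
  P2: ParentIncome <- UrbanRes -> Tenure <- Region -> Industry
  P3: ParentIncome <- UrbanRes -> Experience <- Income -> Region -> Industry
  P4: ParentIncome <- UrbanRes -> Experience -> Industry
That exhausts the simple backdoor paths. Count: 4.

4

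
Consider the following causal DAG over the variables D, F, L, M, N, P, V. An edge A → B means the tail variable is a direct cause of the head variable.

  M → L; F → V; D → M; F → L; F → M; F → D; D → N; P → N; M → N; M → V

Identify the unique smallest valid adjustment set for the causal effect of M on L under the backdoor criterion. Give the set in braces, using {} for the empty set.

{F}

Variables eligible for adjustment (non-descendants of M, excluding M and L): {D, F, P}.
Backdoor paths from M to L:
  P1: M <- F -> L
  P2: M <- D <- F -> L
The empty set is not sufficient: P1 (M <- F -> L) has no collider blocking it and no conditioned non-collider, so it is open.
Try {F}:
  P1: blocked at fork node F ∈ conditioning set.
  P2: blocked at fork node F ∈ conditioning set.
{F} contains no descendant of M and blocks every backdoor path.
No other singleton works — e.g. {P} leaves P1 open — so {F} is the unique smallest valid adjustment set.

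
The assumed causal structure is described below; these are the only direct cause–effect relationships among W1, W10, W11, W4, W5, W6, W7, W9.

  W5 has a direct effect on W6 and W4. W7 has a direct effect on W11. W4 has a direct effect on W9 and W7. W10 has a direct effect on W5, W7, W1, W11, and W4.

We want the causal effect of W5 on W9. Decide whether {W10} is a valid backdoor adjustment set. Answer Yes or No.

Yes

Backdoor paths from W5 to W9 (paths whose first edge points into W5):
  P1: W5 <- W10 -> W4 -> W9
  P2: W5 <- W10 -> W7 <- W4 -> W9
  P3: W5 <- W10 -> W11 <- W7 <- W4 -> W9
Condition 1 (no descendant of W5 in the set): holds — descendants of W5 are {W11, W4, W6, W7, W9}; none are in {W10}.
Condition 2 (every backdoor path blocked by {W10}):
  P1: blocked at fork node W10 ∈ conditioning set.
  P2: blocked at fork node W10 ∈ conditioning set.
  P3: blocked at fork node W10 ∈ conditioning set.
{W10} satisfies the backdoor criterion.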